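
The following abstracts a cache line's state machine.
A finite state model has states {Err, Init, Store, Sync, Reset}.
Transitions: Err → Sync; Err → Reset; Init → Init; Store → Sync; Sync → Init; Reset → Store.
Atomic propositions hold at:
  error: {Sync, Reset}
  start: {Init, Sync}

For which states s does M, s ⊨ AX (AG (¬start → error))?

Sat(¬start) = {Err, Store, Reset}
Sat(¬start → error) = {Init, Sync, Reset}
AG (¬start → error): greatest fixpoint, start Z0 = {Init, Sync, Reset}, keep only states in Sat with every successor in Z. Z1 = {Init, Sync}; fixed.
Sat(AG (¬start → error)) = {Init, Sync}
Sat(AX (AG (¬start → error))) = {s : every successor in {Init, Sync}} = {Init, Store, Sync}

{Init, Store, Sync}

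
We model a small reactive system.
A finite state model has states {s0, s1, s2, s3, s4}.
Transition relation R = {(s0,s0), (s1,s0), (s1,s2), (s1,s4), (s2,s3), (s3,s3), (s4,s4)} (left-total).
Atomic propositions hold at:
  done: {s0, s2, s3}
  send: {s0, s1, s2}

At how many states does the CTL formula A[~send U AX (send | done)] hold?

3

Sat(~send) = {s3, s4}
Sat(send | done) = {s0, s1, s2, s3}
Sat(AX (send | done)) = {s : every successor in {s0, s1, s2, s3}} = {s0, s2, s3}
A[~send U AX (send | done)]: least fixpoint, start Z0 = Sat(AX (send | done)) = {s0, s2, s3}, add states in Sat(~send) with every successor in Z. Already a fixed point.
Sat(A[~send U AX (send | done)]) = {s0, s2, s3}
|Sat(A[~send U AX (send | done)])| = |{s0, s2, s3}| = 3.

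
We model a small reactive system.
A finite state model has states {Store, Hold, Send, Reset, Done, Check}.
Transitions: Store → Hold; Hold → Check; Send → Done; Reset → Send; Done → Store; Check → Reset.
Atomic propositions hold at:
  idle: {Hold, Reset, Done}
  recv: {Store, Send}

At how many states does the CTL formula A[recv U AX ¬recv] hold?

Sat(¬recv) = {Hold, Reset, Done, Check}
Sat(AX ¬recv) = {s : every successor in {Hold, Reset, Done, Check}} = {Store, Hold, Send, Check}
A[recv U AX ¬recv]: least fixpoint, start Z0 = Sat(AX ¬recv) = {Store, Hold, Send, Check}, add states in Sat(recv) with every successor in Z. Already a fixed point.
Sat(A[recv U AX ¬recv]) = {Store, Hold, Send, Check}
|Sat(A[recv U AX ¬recv])| = |{Store, Hold, Send, Check}| = 4.

4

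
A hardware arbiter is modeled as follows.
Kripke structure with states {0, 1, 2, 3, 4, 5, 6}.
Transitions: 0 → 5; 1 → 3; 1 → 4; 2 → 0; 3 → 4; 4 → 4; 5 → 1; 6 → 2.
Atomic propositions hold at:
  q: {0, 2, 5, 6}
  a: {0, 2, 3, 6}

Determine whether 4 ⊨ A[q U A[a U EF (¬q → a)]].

Sat(¬q) = {1, 3, 4}
Sat(¬q → a) = {0, 2, 3, 5, 6}
EF (¬q → a): least fixpoint, start Z0 = {0, 2, 3, 5, 6}, add states with some successor in Z. Z1 = {0, 1, 2, 3, 5, 6}; fixed.
Sat(EF (¬q → a)) = {0, 1, 2, 3, 5, 6}
A[a U EF (¬q → a)]: least fixpoint, start Z0 = Sat(EF (¬q → a)) = {0, 1, 2, 3, 5, 6}, add states in Sat(a) with every successor in Z. Already a fixed point.
Sat(A[a U EF (¬q → a)]) = {0, 1, 2, 3, 5, 6}
A[q U A[a U EF (¬q → a)]]: least fixpoint, start Z0 = Sat(A[a U EF (¬q → a)]) = {0, 1, 2, 3, 5, 6}, add states in Sat(q) with every successor in Z. Already a fixed point.
Sat(A[q U A[a U EF (¬q → a)]]) = {0, 1, 2, 3, 5, 6}
4 ∉ Sat(A[q U A[a U EF (¬q → a)]]) = {0, 1, 2, 3, 5, 6}, so the formula does not hold at 4.

No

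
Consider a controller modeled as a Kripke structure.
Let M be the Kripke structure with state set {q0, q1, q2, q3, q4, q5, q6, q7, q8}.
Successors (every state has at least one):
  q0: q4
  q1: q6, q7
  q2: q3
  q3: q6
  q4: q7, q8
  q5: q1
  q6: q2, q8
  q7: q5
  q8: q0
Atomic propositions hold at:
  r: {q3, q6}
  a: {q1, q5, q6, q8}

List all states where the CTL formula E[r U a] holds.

E[r U a]: least fixpoint, start Z0 = Sat(a) = {q1, q5, q6, q8}, add states in Sat(r) with some successor in Z. Z1 = {q1, q3, q5, q6, q8}; fixed.
Sat(E[r U a]) = {q1, q3, q5, q6, q8}

{q1, q3, q5, q6, q8}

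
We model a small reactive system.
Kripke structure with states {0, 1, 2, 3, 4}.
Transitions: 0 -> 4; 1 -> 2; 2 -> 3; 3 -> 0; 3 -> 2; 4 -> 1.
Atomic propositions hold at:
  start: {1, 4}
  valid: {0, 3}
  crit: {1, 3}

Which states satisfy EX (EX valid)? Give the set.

Sat(EX valid) = {s : some successor in {0, 3}} = {2, 3}
Sat(EX (EX valid)) = {s : some successor in {2, 3}} = {1, 2, 3}

{1, 2, 3}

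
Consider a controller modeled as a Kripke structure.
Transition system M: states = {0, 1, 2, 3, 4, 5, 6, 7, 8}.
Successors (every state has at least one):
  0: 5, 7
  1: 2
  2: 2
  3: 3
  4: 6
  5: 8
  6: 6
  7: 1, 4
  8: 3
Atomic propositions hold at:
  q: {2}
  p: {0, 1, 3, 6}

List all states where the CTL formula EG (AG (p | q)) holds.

Sat(p | q) = {0, 1, 2, 3, 6}
AG (p | q): greatest fixpoint, start Z0 = {0, 1, 2, 3, 6}, keep only states in Sat with every successor in Z. Z1 = {1, 2, 3, 6}; fixed.
Sat(AG (p | q)) = {1, 2, 3, 6}
EG (AG (p | q)): greatest fixpoint, start Z0 = {1, 2, 3, 6}, keep only states in Sat with some successor in Z. Already a fixed point.
Sat(EG (AG (p | q))) = {1, 2, 3, 6}

{1, 2, 3, 6}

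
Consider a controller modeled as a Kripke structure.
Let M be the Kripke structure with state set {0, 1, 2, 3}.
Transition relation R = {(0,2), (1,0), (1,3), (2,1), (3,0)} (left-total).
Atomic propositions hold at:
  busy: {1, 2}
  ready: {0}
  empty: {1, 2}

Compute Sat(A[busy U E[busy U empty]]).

{1, 2}

E[busy U empty]: least fixpoint, start Z0 = Sat(empty) = {1, 2}, add states in Sat(busy) with some successor in Z. Already a fixed point.
Sat(E[busy U empty]) = {1, 2}
A[busy U E[busy U empty]]: least fixpoint, start Z0 = Sat(E[busy U empty]) = {1, 2}, add states in Sat(busy) with every successor in Z. Already a fixed point.
Sat(A[busy U E[busy U empty]]) = {1, 2}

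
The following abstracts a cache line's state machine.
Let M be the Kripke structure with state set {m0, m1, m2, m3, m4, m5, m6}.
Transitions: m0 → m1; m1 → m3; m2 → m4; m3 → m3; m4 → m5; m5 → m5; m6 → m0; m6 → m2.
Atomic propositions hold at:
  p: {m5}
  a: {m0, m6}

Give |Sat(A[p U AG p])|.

1

AG p: greatest fixpoint, start Z0 = {m5}, keep only states in Sat with every successor in Z. Already a fixed point.
Sat(AG p) = {m5}
A[p U AG p]: least fixpoint, start Z0 = Sat(AG p) = {m5}, add states in Sat(p) with every successor in Z. Already a fixed point.
Sat(A[p U AG p]) = {m5}
|Sat(A[p U AG p])| = |{m5}| = 1.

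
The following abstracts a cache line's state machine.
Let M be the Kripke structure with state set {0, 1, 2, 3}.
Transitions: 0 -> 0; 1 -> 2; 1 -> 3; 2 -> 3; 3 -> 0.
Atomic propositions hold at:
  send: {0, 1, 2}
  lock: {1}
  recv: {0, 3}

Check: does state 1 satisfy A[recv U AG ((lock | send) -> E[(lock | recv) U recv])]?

Sat(lock | send) = {0, 1, 2}
Sat(lock | recv) = {0, 1, 3}
E[(lock | recv) U recv]: least fixpoint, start Z0 = Sat(recv) = {0, 3}, add states in Sat(lock | recv) with some successor in Z. Z1 = {0, 1, 3}; fixed.
Sat(E[(lock | recv) U recv]) = {0, 1, 3}
Sat((lock | send) -> E[(lock | recv) U recv]) = {0, 1, 3}
AG ((lock | send) -> E[(lock | recv) U recv]): greatest fixpoint, start Z0 = {0, 1, 3}, keep only states in Sat with every successor in Z. Z1 = {0, 3}; fixed.
Sat(AG ((lock | send) -> E[(lock | recv) U recv])) = {0, 3}
A[recv U AG ((lock | send) -> E[(lock | recv) U recv])]: least fixpoint, start Z0 = Sat(AG ((lock | send) -> E[(lock | recv) U recv])) = {0, 3}, add states in Sat(recv) with every successor in Z. Already a fixed point.
Sat(A[recv U AG ((lock | send) -> E[(lock | recv) U recv])]) = {0, 3}
1 ∉ Sat(A[recv U AG ((lock | send) -> E[(lock | recv) U recv])]) = {0, 3}, so the formula does not hold at 1.

No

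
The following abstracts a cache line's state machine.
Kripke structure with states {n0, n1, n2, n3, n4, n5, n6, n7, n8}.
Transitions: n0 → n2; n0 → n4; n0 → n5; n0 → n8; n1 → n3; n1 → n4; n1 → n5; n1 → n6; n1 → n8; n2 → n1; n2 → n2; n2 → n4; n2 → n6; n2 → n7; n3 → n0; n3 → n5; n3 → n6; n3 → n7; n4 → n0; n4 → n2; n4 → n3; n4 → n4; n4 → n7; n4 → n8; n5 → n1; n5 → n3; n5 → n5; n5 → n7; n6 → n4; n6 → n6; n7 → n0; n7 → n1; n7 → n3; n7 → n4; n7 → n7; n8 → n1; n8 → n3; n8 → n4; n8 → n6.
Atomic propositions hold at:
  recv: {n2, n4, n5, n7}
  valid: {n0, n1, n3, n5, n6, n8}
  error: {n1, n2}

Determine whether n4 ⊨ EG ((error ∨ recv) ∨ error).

Yes

Sat(error ∨ recv) = {n1, n2, n4, n5, n7}
Sat((error ∨ recv) ∨ error) = {n1, n2, n4, n5, n7}
EG ((error ∨ recv) ∨ error): greatest fixpoint, start Z0 = {n1, n2, n4, n5, n7}, keep only states in Sat with some successor in Z. Already a fixed point.
Sat(EG ((error ∨ recv) ∨ error)) = {n1, n2, n4, n5, n7}
n4 ∈ Sat(EG ((error ∨ recv) ∨ error)) = {n1, n2, n4, n5, n7}, so the formula holds at n4.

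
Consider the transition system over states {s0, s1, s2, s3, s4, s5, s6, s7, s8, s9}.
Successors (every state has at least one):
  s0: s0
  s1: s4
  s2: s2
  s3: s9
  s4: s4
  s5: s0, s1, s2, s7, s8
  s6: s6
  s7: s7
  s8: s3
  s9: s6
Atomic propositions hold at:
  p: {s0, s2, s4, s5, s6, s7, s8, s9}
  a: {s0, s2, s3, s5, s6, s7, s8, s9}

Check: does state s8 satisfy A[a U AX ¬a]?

Sat(¬a) = {s1, s4}
Sat(AX ¬a) = {s : every successor in {s1, s4}} = {s1, s4}
A[a U AX ¬a]: least fixpoint, start Z0 = Sat(AX ¬a) = {s1, s4}, add states in Sat(a) with every successor in Z. Already a fixed point.
Sat(A[a U AX ¬a]) = {s1, s4}
s8 ∉ Sat(A[a U AX ¬a]) = {s1, s4}, so the formula does not hold at s8.

No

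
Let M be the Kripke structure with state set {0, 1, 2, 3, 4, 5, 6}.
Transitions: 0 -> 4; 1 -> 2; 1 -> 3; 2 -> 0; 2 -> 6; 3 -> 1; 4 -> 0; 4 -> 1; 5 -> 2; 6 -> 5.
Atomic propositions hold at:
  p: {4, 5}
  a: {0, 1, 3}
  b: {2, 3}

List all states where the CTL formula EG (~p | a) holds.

Sat(~p) = {0, 1, 2, 3, 6}
Sat(~p | a) = {0, 1, 2, 3, 6}
EG (~p | a): greatest fixpoint, start Z0 = {0, 1, 2, 3, 6}, keep only states in Sat with some successor in Z. Z1 = {1, 2, 3}; Z2 = {1, 3}; fixed.
Sat(EG (~p | a)) = {1, 3}

{1, 3}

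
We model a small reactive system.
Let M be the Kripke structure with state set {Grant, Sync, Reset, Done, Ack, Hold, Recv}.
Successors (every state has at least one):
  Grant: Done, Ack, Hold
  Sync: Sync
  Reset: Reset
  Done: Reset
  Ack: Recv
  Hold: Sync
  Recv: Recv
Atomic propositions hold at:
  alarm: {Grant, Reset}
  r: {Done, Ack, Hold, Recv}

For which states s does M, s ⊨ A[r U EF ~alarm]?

{Grant, Sync, Done, Ack, Hold, Recv}

Sat(~alarm) = {Sync, Done, Ack, Hold, Recv}
EF ~alarm: least fixpoint, start Z0 = {Sync, Done, Ack, Hold, Recv}, add states with some successor in Z. Z1 = {Grant, Sync, Done, Ack, Hold, Recv}; fixed.
Sat(EF ~alarm) = {Grant, Sync, Done, Ack, Hold, Recv}
A[r U EF ~alarm]: least fixpoint, start Z0 = Sat(EF ~alarm) = {Grant, Sync, Done, Ack, Hold, Recv}, add states in Sat(r) with every successor in Z. Already a fixed point.
Sat(A[r U EF ~alarm]) = {Grant, Sync, Done, Ack, Hold, Recv}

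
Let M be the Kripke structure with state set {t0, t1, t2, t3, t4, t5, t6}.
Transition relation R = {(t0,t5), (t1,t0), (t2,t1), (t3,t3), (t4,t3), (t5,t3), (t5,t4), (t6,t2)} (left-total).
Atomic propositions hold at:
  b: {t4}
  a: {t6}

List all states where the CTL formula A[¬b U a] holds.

Sat(¬b) = {t0, t1, t2, t3, t5, t6}
A[¬b U a]: least fixpoint, start Z0 = Sat(a) = {t6}, add states in Sat(¬b) with every successor in Z. Already a fixed point.
Sat(A[¬b U a]) = {t6}

{t6}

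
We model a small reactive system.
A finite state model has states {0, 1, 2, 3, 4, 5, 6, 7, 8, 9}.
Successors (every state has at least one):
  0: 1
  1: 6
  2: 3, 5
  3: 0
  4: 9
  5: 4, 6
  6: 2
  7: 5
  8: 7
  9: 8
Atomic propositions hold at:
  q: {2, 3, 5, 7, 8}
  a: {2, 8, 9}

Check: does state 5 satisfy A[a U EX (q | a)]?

No

Sat(q | a) = {2, 3, 5, 7, 8, 9}
Sat(EX (q | a)) = {s : some successor in {2, 3, 5, 7, 8, 9}} = {2, 4, 6, 7, 8, 9}
A[a U EX (q | a)]: least fixpoint, start Z0 = Sat(EX (q | a)) = {2, 4, 6, 7, 8, 9}, add states in Sat(a) with every successor in Z. Already a fixed point.
Sat(A[a U EX (q | a)]) = {2, 4, 6, 7, 8, 9}
5 ∉ Sat(A[a U EX (q | a)]) = {2, 4, 6, 7, 8, 9}, so the formula does not hold at 5.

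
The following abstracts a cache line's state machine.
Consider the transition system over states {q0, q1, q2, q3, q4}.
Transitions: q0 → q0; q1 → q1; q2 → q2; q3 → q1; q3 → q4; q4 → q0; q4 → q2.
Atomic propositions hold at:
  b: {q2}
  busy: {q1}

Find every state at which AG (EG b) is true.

{q2}

EG b: greatest fixpoint, start Z0 = {q2}, keep only states in Sat with some successor in Z. Already a fixed point.
Sat(EG b) = {q2}
AG (EG b): greatest fixpoint, start Z0 = {q2}, keep only states in Sat with every successor in Z. Already a fixed point.
Sat(AG (EG b)) = {q2}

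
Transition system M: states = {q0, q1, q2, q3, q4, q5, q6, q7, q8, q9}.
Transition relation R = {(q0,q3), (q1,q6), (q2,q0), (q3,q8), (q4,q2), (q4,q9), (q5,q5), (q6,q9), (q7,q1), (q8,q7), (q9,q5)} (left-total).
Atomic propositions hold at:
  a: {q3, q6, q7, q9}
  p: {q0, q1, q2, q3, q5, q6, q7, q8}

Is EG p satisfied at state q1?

EG p: greatest fixpoint, start Z0 = {q0, q1, q2, q3, q5, q6, q7, q8}, keep only states in Sat with some successor in Z. Z1 = {q0, q1, q2, q3, q5, q7, q8}; Z2 = {q0, q2, q3, q5, q7, q8}; Z3 = {q0, q2, q3, q5, q8}; Z4 = {q0, q2, q3, q5}; Z5 = {q0, q2, q5}; Z6 = {q2, q5}; Z7 = {q5}; fixed.
Sat(EG p) = {q5}
q1 ∉ Sat(EG p) = {q5}, so the formula does not hold at q1.

No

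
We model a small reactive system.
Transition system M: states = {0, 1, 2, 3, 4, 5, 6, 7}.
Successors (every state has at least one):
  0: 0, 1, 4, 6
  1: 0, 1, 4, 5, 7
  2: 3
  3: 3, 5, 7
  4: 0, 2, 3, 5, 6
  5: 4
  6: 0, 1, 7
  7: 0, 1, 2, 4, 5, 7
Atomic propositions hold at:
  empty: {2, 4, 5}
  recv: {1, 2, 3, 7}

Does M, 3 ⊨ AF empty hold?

No

AF empty: least fixpoint, start Z0 = {2, 4, 5}, add states with every successor in Z. Already a fixed point.
Sat(AF empty) = {2, 4, 5}
3 ∉ Sat(AF empty) = {2, 4, 5}, so the formula does not hold at 3.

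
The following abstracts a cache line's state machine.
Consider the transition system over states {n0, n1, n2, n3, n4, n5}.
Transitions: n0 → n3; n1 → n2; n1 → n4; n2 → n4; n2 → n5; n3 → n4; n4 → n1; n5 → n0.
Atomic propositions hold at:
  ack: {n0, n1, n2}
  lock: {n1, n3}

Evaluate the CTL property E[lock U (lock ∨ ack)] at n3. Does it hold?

Yes

Sat(lock ∨ ack) = {n0, n1, n2, n3}
E[lock U (lock ∨ ack)]: least fixpoint, start Z0 = Sat((lock ∨ ack)) = {n0, n1, n2, n3}, add states in Sat(lock) with some successor in Z. Already a fixed point.
Sat(E[lock U (lock ∨ ack)]) = {n0, n1, n2, n3}
n3 ∈ Sat(E[lock U (lock ∨ ack)]) = {n0, n1, n2, n3}, so the formula holds at n3.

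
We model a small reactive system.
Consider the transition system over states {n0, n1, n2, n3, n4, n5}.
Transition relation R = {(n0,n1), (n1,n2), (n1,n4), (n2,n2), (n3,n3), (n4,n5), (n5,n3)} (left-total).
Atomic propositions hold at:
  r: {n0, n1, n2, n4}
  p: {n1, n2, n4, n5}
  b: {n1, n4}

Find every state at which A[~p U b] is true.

Sat(~p) = {n0, n3}
A[~p U b]: least fixpoint, start Z0 = Sat(b) = {n1, n4}, add states in Sat(~p) with every successor in Z. Z1 = {n0, n1, n4}; fixed.
Sat(A[~p U b]) = {n0, n1, n4}

{n0, n1, n4}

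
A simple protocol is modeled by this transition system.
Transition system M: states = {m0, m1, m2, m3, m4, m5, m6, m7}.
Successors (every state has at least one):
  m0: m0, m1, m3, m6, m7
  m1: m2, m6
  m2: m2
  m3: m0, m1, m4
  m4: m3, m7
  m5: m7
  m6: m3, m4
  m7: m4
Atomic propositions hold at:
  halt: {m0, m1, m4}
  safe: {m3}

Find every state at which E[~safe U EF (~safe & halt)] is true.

{m0, m1, m3, m4, m5, m6, m7}

Sat(~safe) = {m0, m1, m2, m4, m5, m6, m7}
Sat(~safe & halt) = {m0, m1, m4}
EF (~safe & halt): least fixpoint, start Z0 = {m0, m1, m4}, add states with some successor in Z. Z1 = {m0, m1, m3, m4, m6, m7}; Z2 = {m0, m1, m3, m4, m5, m6, m7}; fixed.
Sat(EF (~safe & halt)) = {m0, m1, m3, m4, m5, m6, m7}
E[~safe U EF (~safe & halt)]: least fixpoint, start Z0 = Sat(EF (~safe & halt)) = {m0, m1, m3, m4, m5, m6, m7}, add states in Sat(~safe) with some successor in Z. Already a fixed point.
Sat(E[~safe U EF (~safe & halt)]) = {m0, m1, m3, m4, m5, m6, m7}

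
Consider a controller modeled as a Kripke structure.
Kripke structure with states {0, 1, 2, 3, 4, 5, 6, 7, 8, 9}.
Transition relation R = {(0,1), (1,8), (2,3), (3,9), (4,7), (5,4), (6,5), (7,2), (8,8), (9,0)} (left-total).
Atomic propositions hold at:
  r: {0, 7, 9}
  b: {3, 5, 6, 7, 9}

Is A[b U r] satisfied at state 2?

No

A[b U r]: least fixpoint, start Z0 = Sat(r) = {0, 7, 9}, add states in Sat(b) with every successor in Z. Z1 = {0, 3, 7, 9}; fixed.
Sat(A[b U r]) = {0, 3, 7, 9}
2 ∉ Sat(A[b U r]) = {0, 3, 7, 9}, so the formula does not hold at 2.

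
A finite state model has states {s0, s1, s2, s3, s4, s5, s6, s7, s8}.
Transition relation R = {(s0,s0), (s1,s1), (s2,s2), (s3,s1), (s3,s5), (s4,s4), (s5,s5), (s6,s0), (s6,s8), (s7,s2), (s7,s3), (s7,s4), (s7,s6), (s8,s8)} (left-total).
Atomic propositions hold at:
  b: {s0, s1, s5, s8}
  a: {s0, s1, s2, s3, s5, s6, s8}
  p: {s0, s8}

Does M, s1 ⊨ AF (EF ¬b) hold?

Sat(¬b) = {s2, s3, s4, s6, s7}
EF ¬b: least fixpoint, start Z0 = {s2, s3, s4, s6, s7}, add states with some successor in Z. Already a fixed point.
Sat(EF ¬b) = {s2, s3, s4, s6, s7}
AF (EF ¬b): least fixpoint, start Z0 = {s2, s3, s4, s6, s7}, add states with every successor in Z. Already a fixed point.
Sat(AF (EF ¬b)) = {s2, s3, s4, s6, s7}
s1 ∉ Sat(AF (EF ¬b)) = {s2, s3, s4, s6, s7}, so the formula does not hold at s1.

No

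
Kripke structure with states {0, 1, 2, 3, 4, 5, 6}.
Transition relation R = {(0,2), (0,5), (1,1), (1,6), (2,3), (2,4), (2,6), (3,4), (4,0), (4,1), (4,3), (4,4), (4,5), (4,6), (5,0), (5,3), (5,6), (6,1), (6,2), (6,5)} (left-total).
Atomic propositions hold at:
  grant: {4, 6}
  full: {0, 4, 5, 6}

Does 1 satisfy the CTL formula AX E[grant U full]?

E[grant U full]: least fixpoint, start Z0 = Sat(full) = {0, 4, 5, 6}, add states in Sat(grant) with some successor in Z. Already a fixed point.
Sat(E[grant U full]) = {0, 4, 5, 6}
Sat(AX E[grant U full]) = {s : every successor in {0, 4, 5, 6}} = {3}
1 ∉ Sat(AX E[grant U full]) = {3}, so the formula does not hold at 1.

No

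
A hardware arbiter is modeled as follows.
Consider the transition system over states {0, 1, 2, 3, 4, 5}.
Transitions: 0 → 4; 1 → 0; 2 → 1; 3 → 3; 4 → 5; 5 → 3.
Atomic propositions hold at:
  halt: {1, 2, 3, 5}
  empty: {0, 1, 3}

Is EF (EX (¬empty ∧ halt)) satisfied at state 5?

No

Sat(¬empty) = {2, 4, 5}
Sat(¬empty ∧ halt) = {2, 5}
Sat(EX (¬empty ∧ halt)) = {s : some successor in {2, 5}} = {4}
EF (EX (¬empty ∧ halt)): least fixpoint, start Z0 = {4}, add states with some successor in Z. Z1 = {0, 4}; Z2 = {0, 1, 4}; Z3 = {0, 1, 2, 4}; fixed.
Sat(EF (EX (¬empty ∧ halt))) = {0, 1, 2, 4}
5 ∉ Sat(EF (EX (¬empty ∧ halt))) = {0, 1, 2, 4}, so the formula does not hold at 5.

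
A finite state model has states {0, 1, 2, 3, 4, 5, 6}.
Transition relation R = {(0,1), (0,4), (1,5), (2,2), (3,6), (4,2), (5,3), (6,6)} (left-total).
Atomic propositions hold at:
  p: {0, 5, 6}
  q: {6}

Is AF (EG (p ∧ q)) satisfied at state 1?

Sat(p ∧ q) = {6}
EG (p ∧ q): greatest fixpoint, start Z0 = {6}, keep only states in Sat with some successor in Z. Already a fixed point.
Sat(EG (p ∧ q)) = {6}
AF (EG (p ∧ q)): least fixpoint, start Z0 = {6}, add states with every successor in Z. Z1 = {3, 6}; Z2 = {3, 5, 6}; Z3 = {1, 3, 5, 6}; fixed.
Sat(AF (EG (p ∧ q))) = {1, 3, 5, 6}
1 ∈ Sat(AF (EG (p ∧ q))) = {1, 3, 5, 6}, so the formula holds at 1.

Yes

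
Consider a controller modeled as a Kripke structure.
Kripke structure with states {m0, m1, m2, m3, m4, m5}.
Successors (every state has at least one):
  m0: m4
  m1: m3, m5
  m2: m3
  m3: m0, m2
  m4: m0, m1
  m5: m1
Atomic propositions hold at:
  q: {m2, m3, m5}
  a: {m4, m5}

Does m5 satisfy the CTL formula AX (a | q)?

Sat(a | q) = {m2, m3, m4, m5}
Sat(AX (a | q)) = {s : every successor in {m2, m3, m4, m5}} = {m0, m1, m2}
m5 ∉ Sat(AX (a | q)) = {m0, m1, m2}, so the formula does not hold at m5.

No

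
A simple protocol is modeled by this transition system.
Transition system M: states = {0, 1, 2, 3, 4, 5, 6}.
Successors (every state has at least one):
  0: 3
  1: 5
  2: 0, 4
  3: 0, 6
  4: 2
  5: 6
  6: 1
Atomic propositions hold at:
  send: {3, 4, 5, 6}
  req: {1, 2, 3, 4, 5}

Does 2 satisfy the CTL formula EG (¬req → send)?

Yes

Sat(¬req) = {0, 6}
Sat(¬req → send) = {1, 2, 3, 4, 5, 6}
EG (¬req → send): greatest fixpoint, start Z0 = {1, 2, 3, 4, 5, 6}, keep only states in Sat with some successor in Z. Already a fixed point.
Sat(EG (¬req → send)) = {1, 2, 3, 4, 5, 6}
2 ∈ Sat(EG (¬req → send)) = {1, 2, 3, 4, 5, 6}, so the formula holds at 2.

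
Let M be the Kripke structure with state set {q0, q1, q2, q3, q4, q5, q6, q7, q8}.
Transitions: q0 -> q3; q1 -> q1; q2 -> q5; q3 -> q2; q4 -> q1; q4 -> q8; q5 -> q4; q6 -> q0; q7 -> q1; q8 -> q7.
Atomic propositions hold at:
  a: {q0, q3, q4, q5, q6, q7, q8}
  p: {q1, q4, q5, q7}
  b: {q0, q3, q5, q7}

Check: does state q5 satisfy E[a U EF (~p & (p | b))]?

Sat(~p) = {q0, q2, q3, q6, q8}
Sat(p | b) = {q0, q1, q3, q4, q5, q7}
Sat(~p & (p | b)) = {q0, q3}
EF (~p & (p | b)): least fixpoint, start Z0 = {q0, q3}, add states with some successor in Z. Z1 = {q0, q3, q6}; fixed.
Sat(EF (~p & (p | b))) = {q0, q3, q6}
E[a U EF (~p & (p | b))]: least fixpoint, start Z0 = Sat(EF (~p & (p | b))) = {q0, q3, q6}, add states in Sat(a) with some successor in Z. Already a fixed point.
Sat(E[a U EF (~p & (p | b))]) = {q0, q3, q6}
q5 ∉ Sat(E[a U EF (~p & (p | b))]) = {q0, q3, q6}, so the formula does not hold at q5.

No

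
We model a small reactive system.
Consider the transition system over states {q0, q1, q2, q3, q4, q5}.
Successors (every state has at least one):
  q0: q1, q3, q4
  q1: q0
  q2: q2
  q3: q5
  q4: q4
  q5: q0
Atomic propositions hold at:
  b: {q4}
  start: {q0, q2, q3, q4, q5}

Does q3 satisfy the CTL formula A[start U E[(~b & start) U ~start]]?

Sat(~b) = {q0, q1, q2, q3, q5}
Sat(~b & start) = {q0, q2, q3, q5}
Sat(~start) = {q1}
E[(~b & start) U ~start]: least fixpoint, start Z0 = Sat(~start) = {q1}, add states in Sat(~b & start) with some successor in Z. Z1 = {q0, q1}; Z2 = {q0, q1, q5}; Z3 = {q0, q1, q3, q5}; fixed.
Sat(E[(~b & start) U ~start]) = {q0, q1, q3, q5}
A[start U E[(~b & start) U ~start]]: least fixpoint, start Z0 = Sat(E[(~b & start) U ~start]) = {q0, q1, q3, q5}, add states in Sat(start) with every successor in Z. Already a fixed point.
Sat(A[start U E[(~b & start) U ~start]]) = {q0, q1, q3, q5}
q3 ∈ Sat(A[start U E[(~b & start) U ~start]]) = {q0, q1, q3, q5}, so the formula holds at q3.

Yes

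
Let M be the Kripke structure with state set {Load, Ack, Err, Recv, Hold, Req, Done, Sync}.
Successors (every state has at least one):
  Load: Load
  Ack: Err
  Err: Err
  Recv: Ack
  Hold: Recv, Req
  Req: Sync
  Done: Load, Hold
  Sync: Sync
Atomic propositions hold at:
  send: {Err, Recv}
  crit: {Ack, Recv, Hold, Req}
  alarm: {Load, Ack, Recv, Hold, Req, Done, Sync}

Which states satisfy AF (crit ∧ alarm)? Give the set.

Sat(crit ∧ alarm) = {Ack, Recv, Hold, Req}
AF (crit ∧ alarm): least fixpoint, start Z0 = {Ack, Recv, Hold, Req}, add states with every successor in Z. Already a fixed point.
Sat(AF (crit ∧ alarm)) = {Ack, Recv, Hold, Req}

{Ack, Recv, Hold, Req}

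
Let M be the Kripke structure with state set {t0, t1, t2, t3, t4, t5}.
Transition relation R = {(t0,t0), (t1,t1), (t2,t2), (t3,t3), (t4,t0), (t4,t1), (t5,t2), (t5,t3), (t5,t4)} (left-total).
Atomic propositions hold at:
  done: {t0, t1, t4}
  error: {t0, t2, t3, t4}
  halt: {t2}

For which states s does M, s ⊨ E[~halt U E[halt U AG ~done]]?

{t2, t3, t5}

Sat(~halt) = {t0, t1, t3, t4, t5}
Sat(~done) = {t2, t3, t5}
AG ~done: greatest fixpoint, start Z0 = {t2, t3, t5}, keep only states in Sat with every successor in Z. Z1 = {t2, t3}; fixed.
Sat(AG ~done) = {t2, t3}
E[halt U AG ~done]: least fixpoint, start Z0 = Sat(AG ~done) = {t2, t3}, add states in Sat(halt) with some successor in Z. Already a fixed point.
Sat(E[halt U AG ~done]) = {t2, t3}
E[~halt U E[halt U AG ~done]]: least fixpoint, start Z0 = Sat(E[halt U AG ~done]) = {t2, t3}, add states in Sat(~halt) with some successor in Z. Z1 = {t2, t3, t5}; fixed.
Sat(E[~halt U E[halt U AG ~done]]) = {t2, t3, t5}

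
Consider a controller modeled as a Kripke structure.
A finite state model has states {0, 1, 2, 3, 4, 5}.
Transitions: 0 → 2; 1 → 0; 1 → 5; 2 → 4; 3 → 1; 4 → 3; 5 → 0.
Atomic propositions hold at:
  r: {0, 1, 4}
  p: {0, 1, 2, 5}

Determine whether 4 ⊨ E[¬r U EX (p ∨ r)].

No

Sat(¬r) = {2, 3, 5}
Sat(p ∨ r) = {0, 1, 2, 4, 5}
Sat(EX (p ∨ r)) = {s : some successor in {0, 1, 2, 4, 5}} = {0, 1, 2, 3, 5}
E[¬r U EX (p ∨ r)]: least fixpoint, start Z0 = Sat(EX (p ∨ r)) = {0, 1, 2, 3, 5}, add states in Sat(¬r) with some successor in Z. Already a fixed point.
Sat(E[¬r U EX (p ∨ r)]) = {0, 1, 2, 3, 5}
4 ∉ Sat(E[¬r U EX (p ∨ r)]) = {0, 1, 2, 3, 5}, so the formula does not hold at 4.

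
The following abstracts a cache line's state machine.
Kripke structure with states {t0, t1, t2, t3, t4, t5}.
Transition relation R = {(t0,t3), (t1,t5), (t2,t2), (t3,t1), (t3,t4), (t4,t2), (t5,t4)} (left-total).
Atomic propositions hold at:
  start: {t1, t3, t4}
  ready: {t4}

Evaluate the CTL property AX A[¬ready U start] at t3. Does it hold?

Sat(¬ready) = {t0, t1, t2, t3, t5}
A[¬ready U start]: least fixpoint, start Z0 = Sat(start) = {t1, t3, t4}, add states in Sat(¬ready) with every successor in Z. Z1 = {t0, t1, t3, t4, t5}; fixed.
Sat(A[¬ready U start]) = {t0, t1, t3, t4, t5}
Sat(AX A[¬ready U start]) = {s : every successor in {t0, t1, t3, t4, t5}} = {t0, t1, t3, t5}
t3 ∈ Sat(AX A[¬ready U start]) = {t0, t1, t3, t5}, so the formula holds at t3.

Yes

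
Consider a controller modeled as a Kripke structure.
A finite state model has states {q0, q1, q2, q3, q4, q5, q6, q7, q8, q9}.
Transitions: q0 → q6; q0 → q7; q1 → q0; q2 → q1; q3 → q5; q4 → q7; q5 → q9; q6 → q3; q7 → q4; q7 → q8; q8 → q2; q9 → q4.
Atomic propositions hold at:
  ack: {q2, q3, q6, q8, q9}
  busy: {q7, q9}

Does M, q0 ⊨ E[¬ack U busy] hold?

Yes

Sat(¬ack) = {q0, q1, q4, q5, q7}
E[¬ack U busy]: least fixpoint, start Z0 = Sat(busy) = {q7, q9}, add states in Sat(¬ack) with some successor in Z. Z1 = {q0, q4, q5, q7, q9}; Z2 = {q0, q1, q4, q5, q7, q9}; fixed.
Sat(E[¬ack U busy]) = {q0, q1, q4, q5, q7, q9}
q0 ∈ Sat(E[¬ack U busy]) = {q0, q1, q4, q5, q7, q9}, so the formula holds at q0.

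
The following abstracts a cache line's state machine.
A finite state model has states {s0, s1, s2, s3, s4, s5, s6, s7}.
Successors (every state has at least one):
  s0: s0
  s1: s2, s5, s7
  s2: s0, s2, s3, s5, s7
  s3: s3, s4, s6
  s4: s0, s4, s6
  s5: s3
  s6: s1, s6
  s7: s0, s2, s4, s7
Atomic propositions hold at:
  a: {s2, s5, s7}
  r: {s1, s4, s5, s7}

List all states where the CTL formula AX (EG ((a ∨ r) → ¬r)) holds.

Sat(a ∨ r) = {s1, s2, s4, s5, s7}
Sat(¬r) = {s0, s2, s3, s6}
Sat((a ∨ r) → ¬r) = {s0, s2, s3, s6}
EG ((a ∨ r) → ¬r): greatest fixpoint, start Z0 = {s0, s2, s3, s6}, keep only states in Sat with some successor in Z. Already a fixed point.
Sat(EG ((a ∨ r) → ¬r)) = {s0, s2, s3, s6}
Sat(AX (EG ((a ∨ r) → ¬r))) = {s : every successor in {s0, s2, s3, s6}} = {s0, s5}

{s0, s5}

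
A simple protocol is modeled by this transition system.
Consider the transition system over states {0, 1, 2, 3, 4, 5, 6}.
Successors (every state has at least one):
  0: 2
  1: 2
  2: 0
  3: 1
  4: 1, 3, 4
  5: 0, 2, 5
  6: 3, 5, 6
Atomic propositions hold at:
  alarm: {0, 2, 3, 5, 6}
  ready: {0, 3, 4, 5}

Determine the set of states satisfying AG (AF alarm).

{0, 1, 2, 3, 5, 6}

AF alarm: least fixpoint, start Z0 = {0, 2, 3, 5, 6}, add states with every successor in Z. Z1 = {0, 1, 2, 3, 5, 6}; fixed.
Sat(AF alarm) = {0, 1, 2, 3, 5, 6}
AG (AF alarm): greatest fixpoint, start Z0 = {0, 1, 2, 3, 5, 6}, keep only states in Sat with every successor in Z. Already a fixed point.
Sat(AG (AF alarm)) = {0, 1, 2, 3, 5, 6}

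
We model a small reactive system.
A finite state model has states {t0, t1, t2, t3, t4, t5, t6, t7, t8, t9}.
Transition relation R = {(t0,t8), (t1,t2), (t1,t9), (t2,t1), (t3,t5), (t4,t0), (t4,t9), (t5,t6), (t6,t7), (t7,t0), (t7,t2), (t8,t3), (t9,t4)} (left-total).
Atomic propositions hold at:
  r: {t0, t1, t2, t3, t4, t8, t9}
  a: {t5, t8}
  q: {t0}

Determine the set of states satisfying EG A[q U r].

{t1, t2, t4, t9}

A[q U r]: least fixpoint, start Z0 = Sat(r) = {t0, t1, t2, t3, t4, t8, t9}, add states in Sat(q) with every successor in Z. Already a fixed point.
Sat(A[q U r]) = {t0, t1, t2, t3, t4, t8, t9}
EG A[q U r]: greatest fixpoint, start Z0 = {t0, t1, t2, t3, t4, t8, t9}, keep only states in Sat with some successor in Z. Z1 = {t0, t1, t2, t4, t8, t9}; Z2 = {t0, t1, t2, t4, t9}; Z3 = {t1, t2, t4, t9}; fixed.
Sat(EG A[q U r]) = {t1, t2, t4, t9}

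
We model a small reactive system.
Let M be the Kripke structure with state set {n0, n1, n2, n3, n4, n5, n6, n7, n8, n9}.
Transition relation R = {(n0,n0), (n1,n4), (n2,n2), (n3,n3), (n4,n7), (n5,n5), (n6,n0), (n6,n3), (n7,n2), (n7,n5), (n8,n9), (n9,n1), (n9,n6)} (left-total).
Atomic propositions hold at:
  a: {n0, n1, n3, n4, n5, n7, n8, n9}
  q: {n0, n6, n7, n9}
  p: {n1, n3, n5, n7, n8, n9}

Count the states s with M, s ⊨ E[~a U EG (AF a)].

9

Sat(~a) = {n2, n6}
AF a: least fixpoint, start Z0 = {n0, n1, n3, n4, n5, n7, n8, n9}, add states with every successor in Z. Z1 = {n0, n1, n3, n4, n5, n6, n7, n8, n9}; fixed.
Sat(AF a) = {n0, n1, n3, n4, n5, n6, n7, n8, n9}
EG (AF a): greatest fixpoint, start Z0 = {n0, n1, n3, n4, n5, n6, n7, n8, n9}, keep only states in Sat with some successor in Z. Already a fixed point.
Sat(EG (AF a)) = {n0, n1, n3, n4, n5, n6, n7, n8, n9}
E[~a U EG (AF a)]: least fixpoint, start Z0 = Sat(EG (AF a)) = {n0, n1, n3, n4, n5, n6, n7, n8, n9}, add states in Sat(~a) with some successor in Z. Already a fixed point.
Sat(E[~a U EG (AF a)]) = {n0, n1, n3, n4, n5, n6, n7, n8, n9}
|Sat(E[~a U EG (AF a)])| = |{n0, n1, n3, n4, n5, n6, n7, n8, n9}| = 9.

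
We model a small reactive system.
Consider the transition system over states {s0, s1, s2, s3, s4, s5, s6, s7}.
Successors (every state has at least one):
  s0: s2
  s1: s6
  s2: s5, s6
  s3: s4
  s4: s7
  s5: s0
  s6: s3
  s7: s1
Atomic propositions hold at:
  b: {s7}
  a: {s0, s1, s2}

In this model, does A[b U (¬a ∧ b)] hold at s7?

Yes

Sat(¬a) = {s3, s4, s5, s6, s7}
Sat(¬a ∧ b) = {s7}
A[b U (¬a ∧ b)]: least fixpoint, start Z0 = Sat((¬a ∧ b)) = {s7}, add states in Sat(b) with every successor in Z. Already a fixed point.
Sat(A[b U (¬a ∧ b)]) = {s7}
s7 ∈ Sat(A[b U (¬a ∧ b)]) = {s7}, so the formula holds at s7.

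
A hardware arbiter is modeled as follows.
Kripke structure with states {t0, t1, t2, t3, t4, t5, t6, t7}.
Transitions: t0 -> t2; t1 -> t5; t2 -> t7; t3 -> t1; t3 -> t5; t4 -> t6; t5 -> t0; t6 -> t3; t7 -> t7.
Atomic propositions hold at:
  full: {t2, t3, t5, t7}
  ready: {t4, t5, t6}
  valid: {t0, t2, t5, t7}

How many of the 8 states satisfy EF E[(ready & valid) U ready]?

5

Sat(ready & valid) = {t5}
E[(ready & valid) U ready]: least fixpoint, start Z0 = Sat(ready) = {t4, t5, t6}, add states in Sat(ready & valid) with some successor in Z. Already a fixed point.
Sat(E[(ready & valid) U ready]) = {t4, t5, t6}
EF E[(ready & valid) U ready]: least fixpoint, start Z0 = {t4, t5, t6}, add states with some successor in Z. Z1 = {t1, t3, t4, t5, t6}; fixed.
Sat(EF E[(ready & valid) U ready]) = {t1, t3, t4, t5, t6}
|Sat(EF E[(ready & valid) U ready])| = |{t1, t3, t4, t5, t6}| = 5.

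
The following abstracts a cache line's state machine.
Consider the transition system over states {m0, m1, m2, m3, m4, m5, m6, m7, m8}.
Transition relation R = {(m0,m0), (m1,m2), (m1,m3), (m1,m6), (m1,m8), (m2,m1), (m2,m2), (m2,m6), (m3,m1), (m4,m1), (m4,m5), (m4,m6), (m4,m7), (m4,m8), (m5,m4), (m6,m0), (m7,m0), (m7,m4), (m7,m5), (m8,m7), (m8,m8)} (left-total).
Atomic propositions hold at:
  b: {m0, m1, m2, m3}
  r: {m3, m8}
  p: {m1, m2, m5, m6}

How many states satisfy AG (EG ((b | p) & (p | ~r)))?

Sat(b | p) = {m0, m1, m2, m3, m5, m6}
Sat(~r) = {m0, m1, m2, m4, m5, m6, m7}
Sat(p | ~r) = {m0, m1, m2, m4, m5, m6, m7}
Sat((b | p) & (p | ~r)) = {m0, m1, m2, m5, m6}
EG ((b | p) & (p | ~r)): greatest fixpoint, start Z0 = {m0, m1, m2, m5, m6}, keep only states in Sat with some successor in Z. Z1 = {m0, m1, m2, m6}; fixed.
Sat(EG ((b | p) & (p | ~r))) = {m0, m1, m2, m6}
AG (EG ((b | p) & (p | ~r))): greatest fixpoint, start Z0 = {m0, m1, m2, m6}, keep only states in Sat with every successor in Z. Z1 = {m0, m2, m6}; Z2 = {m0, m6}; fixed.
Sat(AG (EG ((b | p) & (p | ~r)))) = {m0, m6}
|Sat(AG (EG ((b | p) & (p | ~r))))| = |{m0, m6}| = 2.

2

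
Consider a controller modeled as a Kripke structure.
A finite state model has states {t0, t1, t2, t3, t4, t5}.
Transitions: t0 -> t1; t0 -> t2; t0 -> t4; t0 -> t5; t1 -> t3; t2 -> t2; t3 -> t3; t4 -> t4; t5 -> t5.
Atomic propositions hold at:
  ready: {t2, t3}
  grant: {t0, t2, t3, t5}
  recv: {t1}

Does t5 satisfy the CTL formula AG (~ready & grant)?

Sat(~ready) = {t0, t1, t4, t5}
Sat(~ready & grant) = {t0, t5}
AG (~ready & grant): greatest fixpoint, start Z0 = {t0, t5}, keep only states in Sat with every successor in Z. Z1 = {t5}; fixed.
Sat(AG (~ready & grant)) = {t5}
t5 ∈ Sat(AG (~ready & grant)) = {t5}, so the formula holds at t5.

Yes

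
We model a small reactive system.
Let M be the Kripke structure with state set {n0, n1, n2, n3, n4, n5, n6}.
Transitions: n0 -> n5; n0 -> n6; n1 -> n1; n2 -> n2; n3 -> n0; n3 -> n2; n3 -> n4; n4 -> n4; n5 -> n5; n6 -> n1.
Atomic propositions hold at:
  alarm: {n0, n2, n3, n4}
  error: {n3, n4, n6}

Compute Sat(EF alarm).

EF alarm: least fixpoint, start Z0 = {n0, n2, n3, n4}, add states with some successor in Z. Already a fixed point.
Sat(EF alarm) = {n0, n2, n3, n4}

{n0, n2, n3, n4}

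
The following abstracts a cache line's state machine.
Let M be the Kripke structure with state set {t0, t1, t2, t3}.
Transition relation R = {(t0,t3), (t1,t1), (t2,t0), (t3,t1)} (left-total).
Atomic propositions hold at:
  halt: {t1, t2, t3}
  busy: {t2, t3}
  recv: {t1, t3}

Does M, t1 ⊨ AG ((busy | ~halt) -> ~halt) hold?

Yes

Sat(~halt) = {t0}
Sat(busy | ~halt) = {t0, t2, t3}
Sat((busy | ~halt) -> ~halt) = {t0, t1}
AG ((busy | ~halt) -> ~halt): greatest fixpoint, start Z0 = {t0, t1}, keep only states in Sat with every successor in Z. Z1 = {t1}; fixed.
Sat(AG ((busy | ~halt) -> ~halt)) = {t1}
t1 ∈ Sat(AG ((busy | ~halt) -> ~halt)) = {t1}, so the formula holds at t1.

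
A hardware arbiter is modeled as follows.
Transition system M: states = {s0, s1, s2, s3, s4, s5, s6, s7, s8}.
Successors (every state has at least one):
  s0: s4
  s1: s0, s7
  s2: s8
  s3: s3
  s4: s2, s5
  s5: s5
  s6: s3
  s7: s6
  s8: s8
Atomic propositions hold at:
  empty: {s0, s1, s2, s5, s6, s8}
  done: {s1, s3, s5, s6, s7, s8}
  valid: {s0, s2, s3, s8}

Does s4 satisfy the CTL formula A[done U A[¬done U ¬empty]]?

Sat(¬done) = {s0, s2, s4}
Sat(¬empty) = {s3, s4, s7}
A[¬done U ¬empty]: least fixpoint, start Z0 = Sat(¬empty) = {s3, s4, s7}, add states in Sat(¬done) with every successor in Z. Z1 = {s0, s3, s4, s7}; fixed.
Sat(A[¬done U ¬empty]) = {s0, s3, s4, s7}
A[done U A[¬done U ¬empty]]: least fixpoint, start Z0 = Sat(A[¬done U ¬empty]) = {s0, s3, s4, s7}, add states in Sat(done) with every successor in Z. Z1 = {s0, s1, s3, s4, s6, s7}; fixed.
Sat(A[done U A[¬done U ¬empty]]) = {s0, s1, s3, s4, s6, s7}
s4 ∈ Sat(A[done U A[¬done U ¬empty]]) = {s0, s1, s3, s4, s6, s7}, so the formula holds at s4.

Yes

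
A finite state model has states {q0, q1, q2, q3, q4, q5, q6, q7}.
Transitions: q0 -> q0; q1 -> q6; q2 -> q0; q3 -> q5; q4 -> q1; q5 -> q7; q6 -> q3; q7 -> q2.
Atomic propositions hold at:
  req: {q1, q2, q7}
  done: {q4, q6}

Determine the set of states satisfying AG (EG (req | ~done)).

{q0, q2, q3, q5, q7}

Sat(~done) = {q0, q1, q2, q3, q5, q7}
Sat(req | ~done) = {q0, q1, q2, q3, q5, q7}
EG (req | ~done): greatest fixpoint, start Z0 = {q0, q1, q2, q3, q5, q7}, keep only states in Sat with some successor in Z. Z1 = {q0, q2, q3, q5, q7}; fixed.
Sat(EG (req | ~done)) = {q0, q2, q3, q5, q7}
AG (EG (req | ~done)): greatest fixpoint, start Z0 = {q0, q2, q3, q5, q7}, keep only states in Sat with every successor in Z. Already a fixed point.
Sat(AG (EG (req | ~done))) = {q0, q2, q3, q5, q7}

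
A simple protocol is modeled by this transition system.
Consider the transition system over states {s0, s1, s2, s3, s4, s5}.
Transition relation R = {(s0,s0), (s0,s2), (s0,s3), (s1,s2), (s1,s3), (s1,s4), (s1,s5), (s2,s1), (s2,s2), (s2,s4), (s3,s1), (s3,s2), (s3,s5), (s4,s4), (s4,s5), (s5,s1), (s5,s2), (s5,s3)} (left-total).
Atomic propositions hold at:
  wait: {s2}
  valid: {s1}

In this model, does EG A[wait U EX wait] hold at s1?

Sat(EX wait) = {s : some successor in {s2}} = {s0, s1, s2, s3, s5}
A[wait U EX wait]: least fixpoint, start Z0 = Sat(EX wait) = {s0, s1, s2, s3, s5}, add states in Sat(wait) with every successor in Z. Already a fixed point.
Sat(A[wait U EX wait]) = {s0, s1, s2, s3, s5}
EG A[wait U EX wait]: greatest fixpoint, start Z0 = {s0, s1, s2, s3, s5}, keep only states in Sat with some successor in Z. Already a fixed point.
Sat(EG A[wait U EX wait]) = {s0, s1, s2, s3, s5}
s1 ∈ Sat(EG A[wait U EX wait]) = {s0, s1, s2, s3, s5}, so the formula holds at s1.

Yes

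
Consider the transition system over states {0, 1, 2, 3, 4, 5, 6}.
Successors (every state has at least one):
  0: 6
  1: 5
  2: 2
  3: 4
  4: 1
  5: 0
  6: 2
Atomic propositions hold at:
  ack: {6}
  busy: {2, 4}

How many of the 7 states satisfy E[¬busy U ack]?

4

Sat(¬busy) = {0, 1, 3, 5, 6}
E[¬busy U ack]: least fixpoint, start Z0 = Sat(ack) = {6}, add states in Sat(¬busy) with some successor in Z. Z1 = {0, 6}; Z2 = {0, 5, 6}; Z3 = {0, 1, 5, 6}; fixed.
Sat(E[¬busy U ack]) = {0, 1, 5, 6}
|Sat(E[¬busy U ack])| = |{0, 1, 5, 6}| = 4.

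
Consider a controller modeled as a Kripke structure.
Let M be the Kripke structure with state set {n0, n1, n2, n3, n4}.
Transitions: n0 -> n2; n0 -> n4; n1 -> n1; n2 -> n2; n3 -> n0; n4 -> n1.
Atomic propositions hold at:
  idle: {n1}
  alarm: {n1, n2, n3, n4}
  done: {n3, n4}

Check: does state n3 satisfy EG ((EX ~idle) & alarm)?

No

Sat(~idle) = {n0, n2, n3, n4}
Sat(EX ~idle) = {s : some successor in {n0, n2, n3, n4}} = {n0, n2, n3}
Sat((EX ~idle) & alarm) = {n2, n3}
EG ((EX ~idle) & alarm): greatest fixpoint, start Z0 = {n2, n3}, keep only states in Sat with some successor in Z. Z1 = {n2}; fixed.
Sat(EG ((EX ~idle) & alarm)) = {n2}
n3 ∉ Sat(EG ((EX ~idle) & alarm)) = {n2}, so the formula does not hold at n3.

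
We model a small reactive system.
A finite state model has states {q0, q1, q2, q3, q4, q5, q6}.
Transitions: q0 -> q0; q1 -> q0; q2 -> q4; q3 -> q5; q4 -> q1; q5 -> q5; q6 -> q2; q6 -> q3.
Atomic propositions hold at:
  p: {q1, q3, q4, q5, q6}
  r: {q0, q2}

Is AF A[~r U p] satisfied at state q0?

Sat(~r) = {q1, q3, q4, q5, q6}
A[~r U p]: least fixpoint, start Z0 = Sat(p) = {q1, q3, q4, q5, q6}, add states in Sat(~r) with every successor in Z. Already a fixed point.
Sat(A[~r U p]) = {q1, q3, q4, q5, q6}
AF A[~r U p]: least fixpoint, start Z0 = {q1, q3, q4, q5, q6}, add states with every successor in Z. Z1 = {q1, q2, q3, q4, q5, q6}; fixed.
Sat(AF A[~r U p]) = {q1, q2, q3, q4, q5, q6}
q0 ∉ Sat(AF A[~r U p]) = {q1, q2, q3, q4, q5, q6}, so the formula does not hold at q0.

No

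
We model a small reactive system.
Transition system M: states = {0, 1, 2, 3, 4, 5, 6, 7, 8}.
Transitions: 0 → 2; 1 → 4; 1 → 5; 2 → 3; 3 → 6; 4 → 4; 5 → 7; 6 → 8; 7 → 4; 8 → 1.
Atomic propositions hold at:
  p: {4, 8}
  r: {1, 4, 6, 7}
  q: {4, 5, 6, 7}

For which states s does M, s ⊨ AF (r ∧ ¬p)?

{0, 1, 2, 3, 5, 6, 7, 8}

Sat(¬p) = {0, 1, 2, 3, 5, 6, 7}
Sat(r ∧ ¬p) = {1, 6, 7}
AF (r ∧ ¬p): least fixpoint, start Z0 = {1, 6, 7}, add states with every successor in Z. Z1 = {1, 3, 5, 6, 7, 8}; Z2 = {1, 2, 3, 5, 6, 7, 8}; Z3 = {0, 1, 2, 3, 5, 6, 7, 8}; fixed.
Sat(AF (r ∧ ¬p)) = {0, 1, 2, 3, 5, 6, 7, 8}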